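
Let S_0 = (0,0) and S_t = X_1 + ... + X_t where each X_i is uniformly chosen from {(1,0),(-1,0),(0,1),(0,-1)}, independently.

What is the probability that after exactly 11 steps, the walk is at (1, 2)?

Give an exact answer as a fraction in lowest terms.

Let h be the number of horizontal steps (so 11-h are vertical). To end at (1,2) need (h+1)/2 right-steps and ((11-h)+2)/2 up-steps.
Sum over h with 1 ≤ h ≤ 9, h ≡ 1 (mod 2), 11-h ≡ 0 (mod 2):
h=1: C(11,1)·C(1,1)·C(10,6) = 11·1·210 = 2310
h=3: C(11,3)·C(3,2)·C(8,5) = 165·3·56 = 27720
h=5: C(11,5)·C(5,3)·C(6,4) = 462·10·15 = 69300
h=7: C(11,7)·C(7,4)·C(4,3) = 330·35·4 = 46200
h=9: C(11,9)·C(9,5)·C(2,2) = 55·126·1 = 6930
Total favorable: 152460
Total paths: 4^11 = 4194304
P = 152460/4194304 = 38115/1048576

Answer: 38115/1048576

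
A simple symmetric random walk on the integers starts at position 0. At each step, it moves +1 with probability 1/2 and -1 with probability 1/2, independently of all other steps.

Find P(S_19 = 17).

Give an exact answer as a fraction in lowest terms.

Answer: 19/524288

Derivation:
To reach position 17 after 19 steps: need 18 steps of +1 and 1 of -1.
Favorable paths: C(19,18) = 19
Total paths: 2^19 = 524288
P = 19/524288 = 19/524288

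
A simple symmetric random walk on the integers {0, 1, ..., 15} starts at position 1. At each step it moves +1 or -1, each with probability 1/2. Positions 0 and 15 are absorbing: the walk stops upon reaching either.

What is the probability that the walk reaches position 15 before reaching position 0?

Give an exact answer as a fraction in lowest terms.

Answer: 1/15

Derivation:
Symmetric walk (p = 1/2): the harmonic-function argument gives P(hit 15 before 0 | start at 1) = a/N.
P = 1/15 = 1/15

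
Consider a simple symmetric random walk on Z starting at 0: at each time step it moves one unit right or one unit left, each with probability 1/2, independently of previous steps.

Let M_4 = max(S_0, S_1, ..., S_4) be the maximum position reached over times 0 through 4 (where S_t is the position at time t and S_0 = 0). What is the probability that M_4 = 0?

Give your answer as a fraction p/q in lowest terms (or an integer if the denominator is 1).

Let M_4 = max(S_0,...,S_4). Use the reflection principle: for j ≥ 1, #{paths with M_4 ≥ j} = #{S_4 ≥ j} + #{S_4 ≥ j+1}.
P(M_4 ≥ 0) = 1 since S_0 = 0, so #{M_4 ≥ 0} = 16.
#{M_4 ≥ 1} = #{S_4 ≥ 1} + #{S_4 ≥ 2} = 5 + 5 = 10.
#{M_4 = 0} = 16 - 10 = 6.
P(M_4 = 0) = 6/16 = 3/8

Answer: 3/8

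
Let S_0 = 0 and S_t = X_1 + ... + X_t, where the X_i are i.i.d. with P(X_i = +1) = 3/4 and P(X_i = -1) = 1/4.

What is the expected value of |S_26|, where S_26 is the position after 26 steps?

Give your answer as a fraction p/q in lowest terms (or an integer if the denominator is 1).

S_26 takes values m ≡ 0 (mod 2) with |m| ≤ 26; P(S_26=m) = C(26,(26+m)/2) · (3/4)^((26+m)/2) · (1/4)^((26-m)/2).
Distribution: P(S=-26)=1/4503599627370496, P(S=-24)=39/2251799813685248, P(S=-22)=2925/4503599627370496, P(S=-20)=8775/562949953421312, P(S=-18)=605475/2251799813685248, P(S=-16)=3996135/1125899906842624, P(S=-14)=83918835/2251799813685248, P(S=-12)=179826075/562949953421312, P(S=-10)=10250086275/4503599627370496, P(S=-8)=30750258825/2251799813685248, P(S=-6)=313652640015/4503599627370496, P(S=-4)=85541629095/281474976710656, P(S=-2)=1283124436425/1125899906842624, P(S=0)=2072739474225/562949953421312, P(S=2)=11548119927825/1125899906842624, P(S=4)=6928871956695/281474976710656, P(S=6)=228652774570935/4503599627370496, P(S=8)=201752448150825/2251799813685248, P(S=10)=605257344452475/4503599627370496, P(S=12)=95566949124075/562949953421312, P(S=14)=401381186321115/2251799813685248, P(S=16)=172020508423335/1125899906842624, P(S=18)=234573420577275/2251799813685248, P(S=20)=30596533118775/562949953421312, P(S=22)=91789599356325/4503599627370496, P(S=24)=11014751922759/2251799813685248, P(S=26)=2541865828329/4503599627370496
E[|S_26|] = Σ_m |m|·P(S_26=m) = 3661454193819539/281474976710656

Answer: 3661454193819539/281474976710656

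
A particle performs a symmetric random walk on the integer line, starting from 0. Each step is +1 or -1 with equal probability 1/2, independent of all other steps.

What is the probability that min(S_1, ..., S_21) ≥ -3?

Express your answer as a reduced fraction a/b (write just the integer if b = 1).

Let f(t,s) = #length-t paths at position s with S_1..S_t all ≥ -3.
f(t,s) = f(t-1,s-1) + f(t-1,s+1) for s ≥ -3; f(t,s) = 0 for s < -3.
t=0: f(0,0)=1
t=1: f(1,-1)=1 f(1,1)=1
t=2: f(2,-2)=1 f(2,0)=2 f(2,2)=1
t=3: f(3,-3)=1 f(3,-1)=3 f(3,1)=3 f(3,3)=1
t=4: f(4,-2)=4 f(4,0)=6 f(4,2)=4 f(4,4)=1
t=5: f(5,-3)=4 f(5,-1)=10 f(5,1)=10 f(5,3)=5 f(5,5)=1
t=6: f(6,-2)=14 f(6,0)=20 f(6,2)=15 f(6,4)=6 f(6,6)=1
t=7: f(7,-3)=14 f(7,-1)=34 f(7,1)=35 f(7,3)=21 f(7,5)=7 f(7,7)=1
t=8: f(8,-2)=48 f(8,0)=69 f(8,2)=56 f(8,4)=28 f(8,6)=8 f(8,8)=1
t=9: f(9,-3)=48 f(9,-1)=117 f(9,1)=125 f(9,3)=84 f(9,5)=36 f(9,7)=9 f(9,9)=1
t=10: f(10,-2)=165 f(10,0)=242 f(10,2)=209 f(10,4)=120 f(10,6)=45 f(10,8)=10 f(10,10)=1
t=11: f(11,-3)=165 f(11,-1)=407 f(11,1)=451 f(11,3)=329 f(11,5)=165 f(11,7)=55 f(11,9)=11 f(11,11)=1
t=12: f(12,-2)=572 f(12,0)=858 f(12,2)=780 f(12,4)=494 f(12,6)=220 f(12,8)=66 f(12,10)=12 f(12,12)=1
t=13: f(13,-3)=572 f(13,-1)=1430 f(13,1)=1638 f(13,3)=1274 f(13,5)=714 f(13,7)=286 f(13,9)=78 f(13,11)=13 f(13,13)=1
t=14: f(14,-2)=2002 f(14,0)=3068 f(14,2)=2912 f(14,4)=1988 f(14,6)=1000 f(14,8)=364 f(14,10)=91 f(14,12)=14 f(14,14)=1
t=15: f(15,-3)=2002 f(15,-1)=5070 f(15,1)=5980 f(15,3)=4900 f(15,5)=2988 f(15,7)=1364 f(15,9)=455 f(15,11)=105 f(15,13)=15 f(15,15)=1
t=16: f(16,-2)=7072 f(16,0)=11050 f(16,2)=10880 f(16,4)=7888 f(16,6)=4352 f(16,8)=1819 f(16,10)=560 f(16,12)=120 f(16,14)=16 f(16,16)=1
t=17: f(17,-3)=7072 f(17,-1)=18122 f(17,1)=21930 f(17,3)=18768 f(17,5)=12240 f(17,7)=6171 f(17,9)=2379 f(17,11)=680 f(17,13)=136 f(17,15)=17 f(17,17)=1
t=18: f(18,-2)=25194 f(18,0)=40052 f(18,2)=40698 f(18,4)=31008 f(18,6)=18411 f(18,8)=8550 f(18,10)=3059 f(18,12)=816 f(18,14)=153 f(18,16)=18 f(18,18)=1
t=19: f(19,-3)=25194 f(19,-1)=65246 f(19,1)=80750 f(19,3)=71706 f(19,5)=49419 f(19,7)=26961 f(19,9)=11609 f(19,11)=3875 f(19,13)=969 f(19,15)=171 f(19,17)=19 f(19,19)=1
t=20: f(20,-2)=90440 f(20,0)=145996 f(20,2)=152456 f(20,4)=121125 f(20,6)=76380 f(20,8)=38570 f(20,10)=15484 f(20,12)=4844 f(20,14)=1140 f(20,16)=190 f(20,18)=20 f(20,20)=1
t=21: f(21,-3)=90440 f(21,-1)=236436 f(21,1)=298452 f(21,3)=273581 f(21,5)=197505 f(21,7)=114950 f(21,9)=54054 f(21,11)=20328 f(21,13)=5984 f(21,15)=1330 f(21,17)=210 f(21,19)=21 f(21,21)=1
Σ_s f(21,s) = 1293292
P = 1293292/2097152 = 323323/524288

Answer: 323323/524288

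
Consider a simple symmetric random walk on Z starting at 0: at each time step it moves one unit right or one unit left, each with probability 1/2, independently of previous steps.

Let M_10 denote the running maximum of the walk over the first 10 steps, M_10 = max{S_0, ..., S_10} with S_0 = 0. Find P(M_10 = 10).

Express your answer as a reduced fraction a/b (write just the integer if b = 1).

Let M_10 = max(S_0,...,S_10). Use the reflection principle: for j ≥ 1, #{paths with M_10 ≥ j} = #{S_10 ≥ j} + #{S_10 ≥ j+1}.
By reflection, #{M_10 ≥ 10} = #{S_10 ≥ 10} + #{S_10 ≥ 11} = 1 + 0 = 1.
#{M_10 ≥ 11} = #{S_10 ≥ 11} + #{S_10 ≥ 12} = 0 + 0 = 0.
#{M_10 = 10} = 1 - 0 = 1.
P(M_10 = 10) = 1/1024 = 1/1024

Answer: 1/1024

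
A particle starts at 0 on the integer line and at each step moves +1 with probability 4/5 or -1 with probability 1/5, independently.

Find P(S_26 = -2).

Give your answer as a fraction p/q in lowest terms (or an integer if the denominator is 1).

To reach position -2 after 26 steps: need 12 steps of +1 and 14 steps of -1.
Number of such sequences: C(26,12) = 9657700
Each has probability (4/5)^12 · (1/5)^14 = 16777216/1490116119384765625
P = 9657700 · 16777216/1490116119384765625 = 6481172758528/59604644775390625

Answer: 6481172758528/59604644775390625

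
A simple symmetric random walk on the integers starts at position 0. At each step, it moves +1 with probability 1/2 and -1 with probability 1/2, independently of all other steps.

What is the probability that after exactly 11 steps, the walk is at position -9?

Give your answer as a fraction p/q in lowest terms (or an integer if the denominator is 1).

To reach position -9 after 11 steps: need 1 step of +1 and 10 of -1.
Favorable paths: C(11,1) = 11
Total paths: 2^11 = 2048
P = 11/2048 = 11/2048

Answer: 11/2048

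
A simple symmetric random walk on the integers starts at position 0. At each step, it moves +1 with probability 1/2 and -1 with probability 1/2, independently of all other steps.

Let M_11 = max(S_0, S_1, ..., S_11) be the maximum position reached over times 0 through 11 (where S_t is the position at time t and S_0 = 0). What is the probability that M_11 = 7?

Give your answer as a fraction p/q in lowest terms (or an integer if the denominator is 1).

Let M_11 = max(S_0,...,S_11). Use the reflection principle: for j ≥ 1, #{paths with M_11 ≥ j} = #{S_11 ≥ j} + #{S_11 ≥ j+1}.
By reflection, #{M_11 ≥ 7} = #{S_11 ≥ 7} + #{S_11 ≥ 8} = 67 + 12 = 79.
#{M_11 ≥ 8} = #{S_11 ≥ 8} + #{S_11 ≥ 9} = 12 + 12 = 24.
#{M_11 = 7} = 79 - 24 = 55.
P(M_11 = 7) = 55/2048 = 55/2048

Answer: 55/2048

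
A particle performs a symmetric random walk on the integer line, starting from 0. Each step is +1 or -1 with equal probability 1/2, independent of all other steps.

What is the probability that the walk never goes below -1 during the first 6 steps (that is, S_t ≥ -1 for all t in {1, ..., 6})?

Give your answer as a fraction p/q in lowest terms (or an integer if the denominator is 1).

Answer: 35/64

Derivation:
Let f(t,s) = #length-t paths at position s with S_1..S_t all ≥ -1.
f(t,s) = f(t-1,s-1) + f(t-1,s+1) for s ≥ -1; f(t,s) = 0 for s < -1.
t=0: f(0,0)=1
t=1: f(1,-1)=1 f(1,1)=1
t=2: f(2,0)=2 f(2,2)=1
t=3: f(3,-1)=2 f(3,1)=3 f(3,3)=1
t=4: f(4,0)=5 f(4,2)=4 f(4,4)=1
t=5: f(5,-1)=5 f(5,1)=9 f(5,3)=5 f(5,5)=1
t=6: f(6,0)=14 f(6,2)=14 f(6,4)=6 f(6,6)=1
Σ_s f(6,s) = 35
P = 35/64 = 35/64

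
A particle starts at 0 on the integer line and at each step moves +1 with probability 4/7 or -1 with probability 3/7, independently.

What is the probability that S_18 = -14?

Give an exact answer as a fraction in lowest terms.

Answer: 105378373008/1628413597910449

Derivation:
To reach position -14 after 18 steps: need 2 steps of +1 and 16 steps of -1.
Number of such sequences: C(18,2) = 153
Each has probability (4/7)^2 · (3/7)^16 = 688747536/1628413597910449
P = 153 · 688747536/1628413597910449 = 105378373008/1628413597910449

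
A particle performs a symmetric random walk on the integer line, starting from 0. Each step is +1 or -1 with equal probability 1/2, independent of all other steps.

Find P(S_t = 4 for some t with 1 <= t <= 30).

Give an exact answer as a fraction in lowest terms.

Count via complement. Let g(t,s) = #length-t paths at position s with S_1..S_t all ≠ 4.
g(t,s) = g(t-1,s-1) + g(t-1,s+1) for s ≠ 4; g(t,4) = 0.
t=0: g(0,0)=1
t=1: g(1,-1)=1 g(1,1)=1
t=2: g(2,-2)=1 g(2,0)=2 g(2,2)=1
t=3: g(3,-3)=1 g(3,-1)=3 g(3,1)=3 g(3,3)=1
t=4: g(4,-4)=1 g(4,-2)=4 g(4,0)=6 g(4,2)=4
t=5: g(5,-5)=1 g(5,-3)=5 g(5,-1)=10 g(5,1)=10 g(5,3)=4
t=6: g(6,-6)=1 g(6,-4)=6 g(6,-2)=15 g(6,0)=20 g(6,2)=14
t=7: g(7,-7)=1 g(7,-5)=7 g(7,-3)=21 g(7,-1)=35 g(7,1)=34 g(7,3)=14
t=8: g(8,-8)=1 g(8,-6)=8 g(8,-4)=28 g(8,-2)=56 g(8,0)=69 g(8,2)=48
t=9: g(9,-9)=1 g(9,-7)=9 g(9,-5)=36 g(9,-3)=84 g(9,-1)=125 g(9,1)=117 g(9,3)=48
t=10: g(10,-10)=1 g(10,-8)=10 g(10,-6)=45 g(10,-4)=120 g(10,-2)=209 g(10,0)=242 g(10,2)=165
t=11: g(11,-11)=1 g(11,-9)=11 g(11,-7)=55 g(11,-5)=165 g(11,-3)=329 g(11,-1)=451 g(11,1)=407 g(11,3)=165
t=12: g(12,-12)=1 g(12,-10)=12 g(12,-8)=66 g(12,-6)=220 g(12,-4)=494 g(12,-2)=780 g(12,0)=858 g(12,2)=572
t=13: g(13,-13)=1 g(13,-11)=13 g(13,-9)=78 g(13,-7)=286 g(13,-5)=714 g(13,-3)=1274 g(13,-1)=1638 g(13,1)=1430 g(13,3)=572
t=14: g(14,-14)=1 g(14,-12)=14 g(14,-10)=91 g(14,-8)=364 g(14,-6)=1000 g(14,-4)=1988 g(14,-2)=2912 g(14,0)=3068 g(14,2)=2002
t=15: g(15,-15)=1 g(15,-13)=15 g(15,-11)=105 g(15,-9)=455 g(15,-7)=1364 g(15,-5)=2988 g(15,-3)=4900 g(15,-1)=5980 g(15,1)=5070 g(15,3)=2002
t=16: g(16,-16)=1 g(16,-14)=16 g(16,-12)=120 g(16,-10)=560 g(16,-8)=1819 g(16,-6)=4352 g(16,-4)=7888 g(16,-2)=10880 g(16,0)=11050 g(16,2)=7072
t=17: g(17,-17)=1 g(17,-15)=17 g(17,-13)=136 g(17,-11)=680 g(17,-9)=2379 g(17,-7)=6171 g(17,-5)=12240 g(17,-3)=18768 g(17,-1)=21930 g(17,1)=18122 g(17,3)=7072
t=18: g(18,-18)=1 g(18,-16)=18 g(18,-14)=153 g(18,-12)=816 g(18,-10)=3059 g(18,-8)=8550 g(18,-6)=18411 g(18,-4)=31008 g(18,-2)=40698 g(18,0)=40052 g(18,2)=25194
t=19: g(19,-19)=1 g(19,-17)=19 g(19,-15)=171 g(19,-13)=969 g(19,-11)=3875 g(19,-9)=11609 g(19,-7)=26961 g(19,-5)=49419 g(19,-3)=71706 g(19,-1)=80750 g(19,1)=65246 g(19,3)=25194
t=20: g(20,-20)=1 g(20,-18)=20 g(20,-16)=190 g(20,-14)=1140 g(20,-12)=4844 g(20,-10)=15484 g(20,-8)=38570 g(20,-6)=76380 g(20,-4)=121125 g(20,-2)=152456 g(20,0)=145996 g(20,2)=90440
t=21: g(21,-21)=1 g(21,-19)=21 g(21,-17)=210 g(21,-15)=1330 g(21,-13)=5984 g(21,-11)=20328 g(21,-9)=54054 g(21,-7)=114950 g(21,-5)=197505 g(21,-3)=273581 g(21,-1)=298452 g(21,1)=236436 g(21,3)=90440
t=22: g(22,-22)=1 g(22,-20)=22 g(22,-18)=231 g(22,-16)=1540 g(22,-14)=7314 g(22,-12)=26312 g(22,-10)=74382 g(22,-8)=169004 g(22,-6)=312455 g(22,-4)=471086 g(22,-2)=572033 g(22,0)=534888 g(22,2)=326876
t=23: g(23,-23)=1 g(23,-21)=23 g(23,-19)=253 g(23,-17)=1771 g(23,-15)=8854 g(23,-13)=33626 g(23,-11)=100694 g(23,-9)=243386 g(23,-7)=481459 g(23,-5)=783541 g(23,-3)=1043119 g(23,-1)=1106921 g(23,1)=861764 g(23,3)=326876
t=24: g(24,-24)=1 g(24,-22)=24 g(24,-20)=276 g(24,-18)=2024 g(24,-16)=10625 g(24,-14)=42480 g(24,-12)=134320 g(24,-10)=344080 g(24,-8)=724845 g(24,-6)=1265000 g(24,-4)=1826660 g(24,-2)=2150040 g(24,0)=1968685 g(24,2)=1188640
t=25: g(25,-25)=1 g(25,-23)=25 g(25,-21)=300 g(25,-19)=2300 g(25,-17)=12649 g(25,-15)=53105 g(25,-13)=176800 g(25,-11)=478400 g(25,-9)=1068925 g(25,-7)=1989845 g(25,-5)=3091660 g(25,-3)=3976700 g(25,-1)=4118725 g(25,1)=3157325 g(25,3)=1188640
t=26: g(26,-26)=1 g(26,-24)=26 g(26,-22)=325 g(26,-20)=2600 g(26,-18)=14949 g(26,-16)=65754 g(26,-14)=229905 g(26,-12)=655200 g(26,-10)=1547325 g(26,-8)=3058770 g(26,-6)=5081505 g(26,-4)=7068360 g(26,-2)=8095425 g(26,0)=7276050 g(26,2)=4345965
t=27: g(27,-27)=1 g(27,-25)=27 g(27,-23)=351 g(27,-21)=2925 g(27,-19)=17549 g(27,-17)=80703 g(27,-15)=295659 g(27,-13)=885105 g(27,-11)=2202525 g(27,-9)=4606095 g(27,-7)=8140275 g(27,-5)=12149865 g(27,-3)=15163785 g(27,-1)=15371475 g(27,1)=11622015 g(27,3)=4345965
t=28: g(28,-28)=1 g(28,-26)=28 g(28,-24)=378 g(28,-22)=3276 g(28,-20)=20474 g(28,-18)=98252 g(28,-16)=376362 g(28,-14)=1180764 g(28,-12)=3087630 g(28,-10)=6808620 g(28,-8)=12746370 g(28,-6)=20290140 g(28,-4)=27313650 g(28,-2)=30535260 g(28,0)=26993490 g(28,2)=15967980
t=29: g(29,-29)=1 g(29,-27)=29 g(29,-25)=406 g(29,-23)=3654 g(29,-21)=23750 g(29,-19)=118726 g(29,-17)=474614 g(29,-15)=1557126 g(29,-13)=4268394 g(29,-11)=9896250 g(29,-9)=19554990 g(29,-7)=33036510 g(29,-5)=47603790 g(29,-3)=57848910 g(29,-1)=57528750 g(29,1)=42961470 g(29,3)=15967980
t=30: g(30,-30)=1 g(30,-28)=30 g(30,-26)=435 g(30,-24)=4060 g(30,-22)=27404 g(30,-20)=142476 g(30,-18)=593340 g(30,-16)=2031740 g(30,-14)=5825520 g(30,-12)=14164644 g(30,-10)=29451240 g(30,-8)=52591500 g(30,-6)=80640300 g(30,-4)=105452700 g(30,-2)=115377660 g(30,0)=100490220 g(30,2)=58929450
Paths never hitting 4: Σ_s g(30,s) = 565722720
Paths hitting 4: 2^30 - 565722720 = 508019104
P = 508019104/1073741824 = 15875597/33554432

Answer: 15875597/33554432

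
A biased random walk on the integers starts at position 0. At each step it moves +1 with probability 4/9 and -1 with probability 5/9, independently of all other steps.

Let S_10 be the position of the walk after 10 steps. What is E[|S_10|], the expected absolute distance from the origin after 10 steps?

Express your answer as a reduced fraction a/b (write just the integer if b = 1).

S_10 takes values m ≡ 0 (mod 2) with |m| ≤ 10; P(S_10=m) = C(10,(10+m)/2) · (4/9)^((10+m)/2) · (5/9)^((10-m)/2).
Distribution: P(S=-10)=9765625/3486784401, P(S=-8)=78125000/3486784401, P(S=-6)=31250000/387420489, P(S=-4)=200000000/1162261467, P(S=-2)=280000000/1162261467, P(S=0)=89600000/387420489, P(S=2)=179200000/1162261467, P(S=4)=81920000/1162261467, P(S=6)=8192000/387420489, P(S=8)=13107200/3486784401, P(S=10)=1048576/3486784401
E[|S_10|] = Σ_m |m|·P(S_10=m) = 9106107610/3486784401

Answer: 9106107610/3486784401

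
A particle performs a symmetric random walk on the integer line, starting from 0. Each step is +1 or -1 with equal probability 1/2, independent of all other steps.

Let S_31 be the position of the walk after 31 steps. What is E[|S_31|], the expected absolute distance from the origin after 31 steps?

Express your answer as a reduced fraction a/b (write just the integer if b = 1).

S_31 takes values m ≡ 1 (mod 2) with |m| ≤ 31; P(S_31=m) = C(31,(31+m)/2)/2^31.
Total paths: 2^31 = 2147483648
Distribution: P(S=-31)=1/2147483648, P(S=-29)=31/2147483648, P(S=-27)=465/2147483648, P(S=-25)=4495/2147483648, P(S=-23)=31465/2147483648, P(S=-21)=169911/2147483648, P(S=-19)=736281/2147483648, P(S=-17)=2629575/2147483648, P(S=-15)=7888725/2147483648, P(S=-13)=20160075/2147483648, P(S=-11)=44352165/2147483648, P(S=-9)=84672315/2147483648, P(S=-7)=141120525/2147483648, P(S=-5)=206253075/2147483648, P(S=-3)=265182525/2147483648, P(S=-1)=300540195/2147483648, P(S=1)=300540195/2147483648, P(S=3)=265182525/2147483648, P(S=5)=206253075/2147483648, P(S=7)=141120525/2147483648, P(S=9)=84672315/2147483648, P(S=11)=44352165/2147483648, P(S=13)=20160075/2147483648, P(S=15)=7888725/2147483648, P(S=17)=2629575/2147483648, P(S=19)=736281/2147483648, P(S=21)=169911/2147483648, P(S=23)=31465/2147483648, P(S=25)=4495/2147483648, P(S=27)=465/2147483648, P(S=29)=31/2147483648, P(S=31)=1/2147483648
E[|S_31|] = Σ_m |m|·P(S_31=m) = 9617286240/2147483648 = 300540195/67108864

Answer: 300540195/67108864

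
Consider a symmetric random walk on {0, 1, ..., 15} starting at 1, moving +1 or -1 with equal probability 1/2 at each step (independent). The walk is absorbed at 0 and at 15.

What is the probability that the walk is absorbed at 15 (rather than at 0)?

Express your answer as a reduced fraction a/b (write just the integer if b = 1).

Symmetric walk (p = 1/2): the harmonic-function argument gives P(hit 15 before 0 | start at 1) = a/N.
P = 1/15 = 1/15

Answer: 1/15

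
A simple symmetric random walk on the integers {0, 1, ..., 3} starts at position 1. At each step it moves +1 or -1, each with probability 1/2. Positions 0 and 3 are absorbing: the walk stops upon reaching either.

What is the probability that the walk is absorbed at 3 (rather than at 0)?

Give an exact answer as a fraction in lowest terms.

Answer: 1/3

Derivation:
Symmetric walk (p = 1/2): the harmonic-function argument gives P(hit 3 before 0 | start at 1) = a/N.
P = 1/3 = 1/3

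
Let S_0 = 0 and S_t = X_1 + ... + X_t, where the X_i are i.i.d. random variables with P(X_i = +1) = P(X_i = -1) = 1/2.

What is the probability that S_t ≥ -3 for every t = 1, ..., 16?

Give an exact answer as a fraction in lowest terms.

Let f(t,s) = #length-t paths at position s with S_1..S_t all ≥ -3.
f(t,s) = f(t-1,s-1) + f(t-1,s+1) for s ≥ -3; f(t,s) = 0 for s < -3.
t=0: f(0,0)=1
t=1: f(1,-1)=1 f(1,1)=1
t=2: f(2,-2)=1 f(2,0)=2 f(2,2)=1
t=3: f(3,-3)=1 f(3,-1)=3 f(3,1)=3 f(3,3)=1
t=4: f(4,-2)=4 f(4,0)=6 f(4,2)=4 f(4,4)=1
t=5: f(5,-3)=4 f(5,-1)=10 f(5,1)=10 f(5,3)=5 f(5,5)=1
t=6: f(6,-2)=14 f(6,0)=20 f(6,2)=15 f(6,4)=6 f(6,6)=1
t=7: f(7,-3)=14 f(7,-1)=34 f(7,1)=35 f(7,3)=21 f(7,5)=7 f(7,7)=1
t=8: f(8,-2)=48 f(8,0)=69 f(8,2)=56 f(8,4)=28 f(8,6)=8 f(8,8)=1
t=9: f(9,-3)=48 f(9,-1)=117 f(9,1)=125 f(9,3)=84 f(9,5)=36 f(9,7)=9 f(9,9)=1
t=10: f(10,-2)=165 f(10,0)=242 f(10,2)=209 f(10,4)=120 f(10,6)=45 f(10,8)=10 f(10,10)=1
t=11: f(11,-3)=165 f(11,-1)=407 f(11,1)=451 f(11,3)=329 f(11,5)=165 f(11,7)=55 f(11,9)=11 f(11,11)=1
t=12: f(12,-2)=572 f(12,0)=858 f(12,2)=780 f(12,4)=494 f(12,6)=220 f(12,8)=66 f(12,10)=12 f(12,12)=1
t=13: f(13,-3)=572 f(13,-1)=1430 f(13,1)=1638 f(13,3)=1274 f(13,5)=714 f(13,7)=286 f(13,9)=78 f(13,11)=13 f(13,13)=1
t=14: f(14,-2)=2002 f(14,0)=3068 f(14,2)=2912 f(14,4)=1988 f(14,6)=1000 f(14,8)=364 f(14,10)=91 f(14,12)=14 f(14,14)=1
t=15: f(15,-3)=2002 f(15,-1)=5070 f(15,1)=5980 f(15,3)=4900 f(15,5)=2988 f(15,7)=1364 f(15,9)=455 f(15,11)=105 f(15,13)=15 f(15,15)=1
t=16: f(16,-2)=7072 f(16,0)=11050 f(16,2)=10880 f(16,4)=7888 f(16,6)=4352 f(16,8)=1819 f(16,10)=560 f(16,12)=120 f(16,14)=16 f(16,16)=1
Σ_s f(16,s) = 43758
P = 43758/65536 = 21879/32768

Answer: 21879/32768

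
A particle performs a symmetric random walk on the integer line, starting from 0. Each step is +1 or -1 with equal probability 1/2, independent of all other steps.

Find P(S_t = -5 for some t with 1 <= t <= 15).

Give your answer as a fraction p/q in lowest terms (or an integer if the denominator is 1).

Count via complement. Let g(t,s) = #length-t paths at position s with S_1..S_t all ≠ -5.
g(t,s) = g(t-1,s-1) + g(t-1,s+1) for s ≠ -5; g(t,-5) = 0.
t=0: g(0,0)=1
t=1: g(1,-1)=1 g(1,1)=1
t=2: g(2,-2)=1 g(2,0)=2 g(2,2)=1
t=3: g(3,-3)=1 g(3,-1)=3 g(3,1)=3 g(3,3)=1
t=4: g(4,-4)=1 g(4,-2)=4 g(4,0)=6 g(4,2)=4 g(4,4)=1
t=5: g(5,-3)=5 g(5,-1)=10 g(5,1)=10 g(5,3)=5 g(5,5)=1
t=6: g(6,-4)=5 g(6,-2)=15 g(6,0)=20 g(6,2)=15 g(6,4)=6 g(6,6)=1
t=7: g(7,-3)=20 g(7,-1)=35 g(7,1)=35 g(7,3)=21 g(7,5)=7 g(7,7)=1
t=8: g(8,-4)=20 g(8,-2)=55 g(8,0)=70 g(8,2)=56 g(8,4)=28 g(8,6)=8 g(8,8)=1
t=9: g(9,-3)=75 g(9,-1)=125 g(9,1)=126 g(9,3)=84 g(9,5)=36 g(9,7)=9 g(9,9)=1
t=10: g(10,-4)=75 g(10,-2)=200 g(10,0)=251 g(10,2)=210 g(10,4)=120 g(10,6)=45 g(10,8)=10 g(10,10)=1
t=11: g(11,-3)=275 g(11,-1)=451 g(11,1)=461 g(11,3)=330 g(11,5)=165 g(11,7)=55 g(11,9)=11 g(11,11)=1
t=12: g(12,-4)=275 g(12,-2)=726 g(12,0)=912 g(12,2)=791 g(12,4)=495 g(12,6)=220 g(12,8)=66 g(12,10)=12 g(12,12)=1
t=13: g(13,-3)=1001 g(13,-1)=1638 g(13,1)=1703 g(13,3)=1286 g(13,5)=715 g(13,7)=286 g(13,9)=78 g(13,11)=13 g(13,13)=1
t=14: g(14,-4)=1001 g(14,-2)=2639 g(14,0)=3341 g(14,2)=2989 g(14,4)=2001 g(14,6)=1001 g(14,8)=364 g(14,10)=91 g(14,12)=14 g(14,14)=1
t=15: g(15,-3)=3640 g(15,-1)=5980 g(15,1)=6330 g(15,3)=4990 g(15,5)=3002 g(15,7)=1365 g(15,9)=455 g(15,11)=105 g(15,13)=15 g(15,15)=1
Paths never hitting -5: Σ_s g(15,s) = 25883
Paths hitting -5: 2^15 - 25883 = 6885
P = 6885/32768 = 6885/32768

Answer: 6885/32768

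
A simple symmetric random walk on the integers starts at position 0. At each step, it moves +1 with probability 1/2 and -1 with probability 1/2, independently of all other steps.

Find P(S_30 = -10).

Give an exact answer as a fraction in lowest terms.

To reach position -10 after 30 steps: need 10 steps of +1 and 20 of -1.
Favorable paths: C(30,10) = 30045015
Total paths: 2^30 = 1073741824
P = 30045015/1073741824 = 30045015/1073741824

Answer: 30045015/1073741824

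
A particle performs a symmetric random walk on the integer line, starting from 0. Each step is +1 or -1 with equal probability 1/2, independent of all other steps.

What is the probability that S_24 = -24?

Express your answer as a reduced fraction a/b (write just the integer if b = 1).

Answer: 1/16777216

Derivation:
To reach position -24 after 24 steps: need 0 steps of +1 and 24 of -1.
Favorable paths: C(24,0) = 1
Total paths: 2^24 = 16777216
P = 1/16777216 = 1/16777216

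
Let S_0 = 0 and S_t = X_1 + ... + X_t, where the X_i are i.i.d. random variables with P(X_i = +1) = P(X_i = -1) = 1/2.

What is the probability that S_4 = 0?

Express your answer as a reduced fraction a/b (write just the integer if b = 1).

To return to 0 after 4 steps: need exactly 2 steps of +1 and 2 of -1.
Favorable paths: C(4,2) = 6
Total paths: 2^4 = 16
P = 6/16 = 3/8

Answer: 3/8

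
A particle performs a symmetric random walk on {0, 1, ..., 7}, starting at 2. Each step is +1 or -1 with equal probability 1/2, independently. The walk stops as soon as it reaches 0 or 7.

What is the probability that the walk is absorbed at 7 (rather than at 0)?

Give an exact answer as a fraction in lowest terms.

Symmetric walk (p = 1/2): the harmonic-function argument gives P(hit 7 before 0 | start at 2) = a/N.
P = 2/7 = 2/7

Answer: 2/7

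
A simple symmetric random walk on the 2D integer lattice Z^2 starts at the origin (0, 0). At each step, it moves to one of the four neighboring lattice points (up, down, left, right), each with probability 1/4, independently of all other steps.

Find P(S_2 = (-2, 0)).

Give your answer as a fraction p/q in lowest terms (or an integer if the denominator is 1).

Answer: 1/16

Derivation:
Let h be the number of horizontal steps (so 2-h are vertical). To end at (-2,0) need (h-2)/2 right-steps and ((2-h)+0)/2 up-steps.
Sum over h with 2 ≤ h ≤ 2, h ≡ 0 (mod 2), 2-h ≡ 0 (mod 2):
h=2: C(2,2)·C(2,0)·C(0,0) = 1·1·1 = 1
Total favorable: 1
Total paths: 4^2 = 16
P = 1/16 = 1/16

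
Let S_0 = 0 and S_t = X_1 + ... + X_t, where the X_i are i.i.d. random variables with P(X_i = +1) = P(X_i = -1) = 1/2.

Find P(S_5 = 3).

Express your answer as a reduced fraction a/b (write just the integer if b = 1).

Answer: 5/32

Derivation:
To reach position 3 after 5 steps: need 4 steps of +1 and 1 of -1.
Favorable paths: C(5,4) = 5
Total paths: 2^5 = 32
P = 5/32 = 5/32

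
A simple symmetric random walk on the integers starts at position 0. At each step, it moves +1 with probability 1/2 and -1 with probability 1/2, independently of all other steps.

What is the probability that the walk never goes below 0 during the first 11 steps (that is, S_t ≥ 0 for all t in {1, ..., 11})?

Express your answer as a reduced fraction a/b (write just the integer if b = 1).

Answer: 231/1024

Derivation:
Let f(t,s) = #length-t paths at position s with S_1..S_t all ≥ 0.
f(t,s) = f(t-1,s-1) + f(t-1,s+1) for s ≥ 0; f(t,s) = 0 for s < 0.
t=0: f(0,0)=1
t=1: f(1,1)=1
t=2: f(2,0)=1 f(2,2)=1
t=3: f(3,1)=2 f(3,3)=1
t=4: f(4,0)=2 f(4,2)=3 f(4,4)=1
t=5: f(5,1)=5 f(5,3)=4 f(5,5)=1
t=6: f(6,0)=5 f(6,2)=9 f(6,4)=5 f(6,6)=1
t=7: f(7,1)=14 f(7,3)=14 f(7,5)=6 f(7,7)=1
t=8: f(8,0)=14 f(8,2)=28 f(8,4)=20 f(8,6)=7 f(8,8)=1
t=9: f(9,1)=42 f(9,3)=48 f(9,5)=27 f(9,7)=8 f(9,9)=1
t=10: f(10,0)=42 f(10,2)=90 f(10,4)=75 f(10,6)=35 f(10,8)=9 f(10,10)=1
t=11: f(11,1)=132 f(11,3)=165 f(11,5)=110 f(11,7)=44 f(11,9)=10 f(11,11)=1
Σ_s f(11,s) = 462
P = 462/2048 = 231/1024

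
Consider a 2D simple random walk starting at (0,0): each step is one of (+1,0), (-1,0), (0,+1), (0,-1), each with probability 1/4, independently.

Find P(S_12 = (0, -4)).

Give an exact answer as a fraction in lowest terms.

Answer: 245025/16777216

Derivation:
Let h be the number of horizontal steps (so 12-h are vertical). To end at (0,-4) need (h+0)/2 right-steps and ((12-h)-4)/2 up-steps.
Sum over h with 0 ≤ h ≤ 8, h ≡ 0 (mod 2), 12-h ≡ 0 (mod 2):
h=0: C(12,0)·C(0,0)·C(12,4) = 1·1·495 = 495
h=2: C(12,2)·C(2,1)·C(10,3) = 66·2·120 = 15840
h=4: C(12,4)·C(4,2)·C(8,2) = 495·6·28 = 83160
h=6: C(12,6)·C(6,3)·C(6,1) = 924·20·6 = 110880
h=8: C(12,8)·C(8,4)·C(4,0) = 495·70·1 = 34650
Total favorable: 245025
Total paths: 4^12 = 16777216
P = 245025/16777216 = 245025/16777216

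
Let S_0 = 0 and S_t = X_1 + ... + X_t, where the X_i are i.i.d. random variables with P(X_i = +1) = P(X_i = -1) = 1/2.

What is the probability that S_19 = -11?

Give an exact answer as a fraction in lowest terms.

To reach position -11 after 19 steps: need 4 steps of +1 and 15 of -1.
Favorable paths: C(19,4) = 3876
Total paths: 2^19 = 524288
P = 3876/524288 = 969/131072

Answer: 969/131072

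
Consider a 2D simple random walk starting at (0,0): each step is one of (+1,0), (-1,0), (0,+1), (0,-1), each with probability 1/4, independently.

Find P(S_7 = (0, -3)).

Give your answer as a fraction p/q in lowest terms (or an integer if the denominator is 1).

Answer: 441/16384

Derivation:
Let h be the number of horizontal steps (so 7-h are vertical). To end at (0,-3) need (h+0)/2 right-steps and ((7-h)-3)/2 up-steps.
Sum over h with 0 ≤ h ≤ 4, h ≡ 0 (mod 2), 7-h ≡ 1 (mod 2):
h=0: C(7,0)·C(0,0)·C(7,2) = 1·1·21 = 21
h=2: C(7,2)·C(2,1)·C(5,1) = 21·2·5 = 210
h=4: C(7,4)·C(4,2)·C(3,0) = 35·6·1 = 210
Total favorable: 441
Total paths: 4^7 = 16384
P = 441/16384 = 441/16384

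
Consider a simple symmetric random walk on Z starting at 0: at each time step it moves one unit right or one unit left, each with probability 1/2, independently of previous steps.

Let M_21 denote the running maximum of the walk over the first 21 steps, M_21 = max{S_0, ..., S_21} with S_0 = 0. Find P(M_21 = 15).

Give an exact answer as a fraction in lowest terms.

Answer: 665/1048576

Derivation:
Let M_21 = max(S_0,...,S_21). Use the reflection principle: for j ≥ 1, #{paths with M_21 ≥ j} = #{S_21 ≥ j} + #{S_21 ≥ j+1}.
By reflection, #{M_21 ≥ 15} = #{S_21 ≥ 15} + #{S_21 ≥ 16} = 1562 + 232 = 1794.
#{M_21 ≥ 16} = #{S_21 ≥ 16} + #{S_21 ≥ 17} = 232 + 232 = 464.
#{M_21 = 15} = 1794 - 464 = 1330.
P(M_21 = 15) = 1330/2097152 = 665/1048576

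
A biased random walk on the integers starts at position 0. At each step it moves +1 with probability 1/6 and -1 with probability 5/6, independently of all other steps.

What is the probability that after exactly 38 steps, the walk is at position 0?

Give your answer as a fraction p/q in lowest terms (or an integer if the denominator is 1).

Answer: 28089891910552978515625/15471637197735803319257923584

Derivation:
To be at 0 after 38 steps: need exactly 19 steps of +1 and 19 of -1.
Number of such sequences: C(38,19) = 35345263800
Each has probability (1/6)^19 · (5/6)^19 = 19073486328125/371319292745659279662190166016
P = 35345263800 · 19073486328125/371319292745659279662190166016 = 28089891910552978515625/15471637197735803319257923584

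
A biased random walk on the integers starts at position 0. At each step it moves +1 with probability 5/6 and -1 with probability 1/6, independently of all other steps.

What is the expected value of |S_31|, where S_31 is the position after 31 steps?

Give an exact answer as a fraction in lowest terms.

S_31 takes values m ≡ 1 (mod 2) with |m| ≤ 31; P(S_31=m) = C(31,(31+m)/2) · (5/6)^((31+m)/2) · (1/6)^((31-m)/2).
Distribution: P(S=-31)=1/1326443518324400147398656, P(S=-29)=155/1326443518324400147398656, P(S=-27)=3875/442147839441466715799552, P(S=-25)=561875/1326443518324400147398656, P(S=-23)=19665625/1326443518324400147398656, P(S=-21)=19665625/49127537715718523977728, P(S=-19)=1278265625/147382613147155571933184, P(S=-17)=22826171875/147382613147155571933184, P(S=-15)=114130859375/49127537715718523977728, P(S=-13)=13125048828125/442147839441466715799552, P(S=-11)=144375537109375/442147839441466715799552, P(S=-9)=459376708984375/147382613147155571933184, P(S=-7)=11484417724609375/442147839441466715799552, P(S=-5)=83924591064453125/442147839441466715799552, P(S=-3)=59946136474609375/49127537715718523977728, P(S=-1)=1019084320068359375/147382613147155571933184, P(S=1)=5095421600341796875/147382613147155571933184, P(S=3)=7493267059326171875/49127537715718523977728, P(S=5)=262264347076416015625/442147839441466715799552, P(S=7)=897220134735107421875/442147839441466715799552, P(S=9)=897220134735107421875/147382613147155571933184, P(S=11)=7049586772918701171875/442147839441466715799552, P(S=13)=16021788120269775390625/442147839441466715799552, P(S=15)=3482997417449951171875/49127537715718523977728, P(S=17)=17414987087249755859375/147382613147155571933184, P(S=19)=24380981922149658203125/147382613147155571933184, P(S=21)=9377300739288330078125/49127537715718523977728, P(S=23)=234432518482208251953125/1326443518324400147398656, P(S=25)=167451798915863037109375/1326443518324400147398656, P(S=27)=28870999813079833984375/442147839441466715799552, P(S=29)=28870999813079833984375/1326443518324400147398656, P(S=31)=4656612873077392578125/1326443518324400147398656
E[|S_31|] = Σ_m |m|·P(S_31=m) = 10576079161002137416253/511745184538734624768

Answer: 10576079161002137416253/511745184538734624768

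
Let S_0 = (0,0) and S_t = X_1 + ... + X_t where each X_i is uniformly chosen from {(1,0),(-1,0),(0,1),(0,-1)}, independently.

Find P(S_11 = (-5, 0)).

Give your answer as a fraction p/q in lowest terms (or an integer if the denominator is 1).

Let h be the number of horizontal steps (so 11-h are vertical). To end at (-5,0) need (h-5)/2 right-steps and ((11-h)+0)/2 up-steps.
Sum over h with 5 ≤ h ≤ 11, h ≡ 1 (mod 2), 11-h ≡ 0 (mod 2):
h=5: C(11,5)·C(5,0)·C(6,3) = 462·1·20 = 9240
h=7: C(11,7)·C(7,1)·C(4,2) = 330·7·6 = 13860
h=9: C(11,9)·C(9,2)·C(2,1) = 55·36·2 = 3960
h=11: C(11,11)·C(11,3)·C(0,0) = 1·165·1 = 165
Total favorable: 27225
Total paths: 4^11 = 4194304
P = 27225/4194304 = 27225/4194304

Answer: 27225/4194304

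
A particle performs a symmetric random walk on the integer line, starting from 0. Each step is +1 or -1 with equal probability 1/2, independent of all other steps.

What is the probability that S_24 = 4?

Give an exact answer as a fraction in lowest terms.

To reach position 4 after 24 steps: need 14 steps of +1 and 10 of -1.
Favorable paths: C(24,14) = 1961256
Total paths: 2^24 = 16777216
P = 1961256/16777216 = 245157/2097152

Answer: 245157/2097152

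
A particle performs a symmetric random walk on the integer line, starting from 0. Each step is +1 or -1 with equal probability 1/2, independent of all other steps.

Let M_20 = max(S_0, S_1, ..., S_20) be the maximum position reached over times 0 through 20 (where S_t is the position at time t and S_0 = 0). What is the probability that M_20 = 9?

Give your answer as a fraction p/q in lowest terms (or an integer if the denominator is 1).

Let M_20 = max(S_0,...,S_20). Use the reflection principle: for j ≥ 1, #{paths with M_20 ≥ j} = #{S_20 ≥ j} + #{S_20 ≥ j+1}.
By reflection, #{M_20 ≥ 9} = #{S_20 ≥ 9} + #{S_20 ≥ 10} = 21700 + 21700 = 43400.
#{M_20 ≥ 10} = #{S_20 ≥ 10} + #{S_20 ≥ 11} = 21700 + 6196 = 27896.
#{M_20 = 9} = 43400 - 27896 = 15504.
P(M_20 = 9) = 15504/1048576 = 969/65536

Answer: 969/65536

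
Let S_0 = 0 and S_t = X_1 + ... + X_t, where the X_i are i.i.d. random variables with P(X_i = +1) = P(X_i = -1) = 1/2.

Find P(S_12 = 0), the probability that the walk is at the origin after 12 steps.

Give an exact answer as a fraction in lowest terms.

To return to 0 after 12 steps: need exactly 6 steps of +1 and 6 of -1.
Favorable paths: C(12,6) = 924
Total paths: 2^12 = 4096
P = 924/4096 = 231/1024

Answer: 231/1024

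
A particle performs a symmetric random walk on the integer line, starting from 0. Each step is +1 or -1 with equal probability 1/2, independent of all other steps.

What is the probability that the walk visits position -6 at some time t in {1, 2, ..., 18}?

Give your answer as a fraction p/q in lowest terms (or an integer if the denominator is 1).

Count via complement. Let g(t,s) = #length-t paths at position s with S_1..S_t all ≠ -6.
g(t,s) = g(t-1,s-1) + g(t-1,s+1) for s ≠ -6; g(t,-6) = 0.
t=0: g(0,0)=1
t=1: g(1,-1)=1 g(1,1)=1
t=2: g(2,-2)=1 g(2,0)=2 g(2,2)=1
t=3: g(3,-3)=1 g(3,-1)=3 g(3,1)=3 g(3,3)=1
t=4: g(4,-4)=1 g(4,-2)=4 g(4,0)=6 g(4,2)=4 g(4,4)=1
t=5: g(5,-5)=1 g(5,-3)=5 g(5,-1)=10 g(5,1)=10 g(5,3)=5 g(5,5)=1
t=6: g(6,-4)=6 g(6,-2)=15 g(6,0)=20 g(6,2)=15 g(6,4)=6 g(6,6)=1
t=7: g(7,-5)=6 g(7,-3)=21 g(7,-1)=35 g(7,1)=35 g(7,3)=21 g(7,5)=7 g(7,7)=1
t=8: g(8,-4)=27 g(8,-2)=56 g(8,0)=70 g(8,2)=56 g(8,4)=28 g(8,6)=8 g(8,8)=1
t=9: g(9,-5)=27 g(9,-3)=83 g(9,-1)=126 g(9,1)=126 g(9,3)=84 g(9,5)=36 g(9,7)=9 g(9,9)=1
t=10: g(10,-4)=110 g(10,-2)=209 g(10,0)=252 g(10,2)=210 g(10,4)=120 g(10,6)=45 g(10,8)=10 g(10,10)=1
t=11: g(11,-5)=110 g(11,-3)=319 g(11,-1)=461 g(11,1)=462 g(11,3)=330 g(11,5)=165 g(11,7)=55 g(11,9)=11 g(11,11)=1
t=12: g(12,-4)=429 g(12,-2)=780 g(12,0)=923 g(12,2)=792 g(12,4)=495 g(12,6)=220 g(12,8)=66 g(12,10)=12 g(12,12)=1
t=13: g(13,-5)=429 g(13,-3)=1209 g(13,-1)=1703 g(13,1)=1715 g(13,3)=1287 g(13,5)=715 g(13,7)=286 g(13,9)=78 g(13,11)=13 g(13,13)=1
t=14: g(14,-4)=1638 g(14,-2)=2912 g(14,0)=3418 g(14,2)=3002 g(14,4)=2002 g(14,6)=1001 g(14,8)=364 g(14,10)=91 g(14,12)=14 g(14,14)=1
t=15: g(15,-5)=1638 g(15,-3)=4550 g(15,-1)=6330 g(15,1)=6420 g(15,3)=5004 g(15,5)=3003 g(15,7)=1365 g(15,9)=455 g(15,11)=105 g(15,13)=15 g(15,15)=1
t=16: g(16,-4)=6188 g(16,-2)=10880 g(16,0)=12750 g(16,2)=11424 g(16,4)=8007 g(16,6)=4368 g(16,8)=1820 g(16,10)=560 g(16,12)=120 g(16,14)=16 g(16,16)=1
t=17: g(17,-5)=6188 g(17,-3)=17068 g(17,-1)=23630 g(17,1)=24174 g(17,3)=19431 g(17,5)=12375 g(17,7)=6188 g(17,9)=2380 g(17,11)=680 g(17,13)=136 g(17,15)=17 g(17,17)=1
t=18: g(18,-4)=23256 g(18,-2)=40698 g(18,0)=47804 g(18,2)=43605 g(18,4)=31806 g(18,6)=18563 g(18,8)=8568 g(18,10)=3060 g(18,12)=816 g(18,14)=153 g(18,16)=18 g(18,18)=1
Paths never hitting -6: Σ_s g(18,s) = 218348
Paths hitting -6: 2^18 - 218348 = 43796
P = 43796/262144 = 10949/65536

Answer: 10949/65536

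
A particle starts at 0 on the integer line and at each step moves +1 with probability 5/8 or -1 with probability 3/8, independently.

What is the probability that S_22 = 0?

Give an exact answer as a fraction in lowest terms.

Answer: 762726821923828125/9223372036854775808

Derivation:
To be at 0 after 22 steps: need exactly 11 steps of +1 and 11 of -1.
Number of such sequences: C(22,11) = 705432
Each has probability (5/8)^11 · (3/8)^11 = 8649755859375/73786976294838206464
P = 705432 · 8649755859375/73786976294838206464 = 762726821923828125/9223372036854775808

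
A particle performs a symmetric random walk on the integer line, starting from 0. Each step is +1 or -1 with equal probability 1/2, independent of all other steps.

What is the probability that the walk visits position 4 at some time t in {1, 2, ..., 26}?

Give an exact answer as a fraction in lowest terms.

Answer: 1854169/4194304

Derivation:
Count via complement. Let g(t,s) = #length-t paths at position s with S_1..S_t all ≠ 4.
g(t,s) = g(t-1,s-1) + g(t-1,s+1) for s ≠ 4; g(t,4) = 0.
t=0: g(0,0)=1
t=1: g(1,-1)=1 g(1,1)=1
t=2: g(2,-2)=1 g(2,0)=2 g(2,2)=1
t=3: g(3,-3)=1 g(3,-1)=3 g(3,1)=3 g(3,3)=1
t=4: g(4,-4)=1 g(4,-2)=4 g(4,0)=6 g(4,2)=4
t=5: g(5,-5)=1 g(5,-3)=5 g(5,-1)=10 g(5,1)=10 g(5,3)=4
t=6: g(6,-6)=1 g(6,-4)=6 g(6,-2)=15 g(6,0)=20 g(6,2)=14
t=7: g(7,-7)=1 g(7,-5)=7 g(7,-3)=21 g(7,-1)=35 g(7,1)=34 g(7,3)=14
t=8: g(8,-8)=1 g(8,-6)=8 g(8,-4)=28 g(8,-2)=56 g(8,0)=69 g(8,2)=48
t=9: g(9,-9)=1 g(9,-7)=9 g(9,-5)=36 g(9,-3)=84 g(9,-1)=125 g(9,1)=117 g(9,3)=48
t=10: g(10,-10)=1 g(10,-8)=10 g(10,-6)=45 g(10,-4)=120 g(10,-2)=209 g(10,0)=242 g(10,2)=165
t=11: g(11,-11)=1 g(11,-9)=11 g(11,-7)=55 g(11,-5)=165 g(11,-3)=329 g(11,-1)=451 g(11,1)=407 g(11,3)=165
t=12: g(12,-12)=1 g(12,-10)=12 g(12,-8)=66 g(12,-6)=220 g(12,-4)=494 g(12,-2)=780 g(12,0)=858 g(12,2)=572
t=13: g(13,-13)=1 g(13,-11)=13 g(13,-9)=78 g(13,-7)=286 g(13,-5)=714 g(13,-3)=1274 g(13,-1)=1638 g(13,1)=1430 g(13,3)=572
t=14: g(14,-14)=1 g(14,-12)=14 g(14,-10)=91 g(14,-8)=364 g(14,-6)=1000 g(14,-4)=1988 g(14,-2)=2912 g(14,0)=3068 g(14,2)=2002
t=15: g(15,-15)=1 g(15,-13)=15 g(15,-11)=105 g(15,-9)=455 g(15,-7)=1364 g(15,-5)=2988 g(15,-3)=4900 g(15,-1)=5980 g(15,1)=5070 g(15,3)=2002
t=16: g(16,-16)=1 g(16,-14)=16 g(16,-12)=120 g(16,-10)=560 g(16,-8)=1819 g(16,-6)=4352 g(16,-4)=7888 g(16,-2)=10880 g(16,0)=11050 g(16,2)=7072
t=17: g(17,-17)=1 g(17,-15)=17 g(17,-13)=136 g(17,-11)=680 g(17,-9)=2379 g(17,-7)=6171 g(17,-5)=12240 g(17,-3)=18768 g(17,-1)=21930 g(17,1)=18122 g(17,3)=7072
t=18: g(18,-18)=1 g(18,-16)=18 g(18,-14)=153 g(18,-12)=816 g(18,-10)=3059 g(18,-8)=8550 g(18,-6)=18411 g(18,-4)=31008 g(18,-2)=40698 g(18,0)=40052 g(18,2)=25194
t=19: g(19,-19)=1 g(19,-17)=19 g(19,-15)=171 g(19,-13)=969 g(19,-11)=3875 g(19,-9)=11609 g(19,-7)=26961 g(19,-5)=49419 g(19,-3)=71706 g(19,-1)=80750 g(19,1)=65246 g(19,3)=25194
t=20: g(20,-20)=1 g(20,-18)=20 g(20,-16)=190 g(20,-14)=1140 g(20,-12)=4844 g(20,-10)=15484 g(20,-8)=38570 g(20,-6)=76380 g(20,-4)=121125 g(20,-2)=152456 g(20,0)=145996 g(20,2)=90440
t=21: g(21,-21)=1 g(21,-19)=21 g(21,-17)=210 g(21,-15)=1330 g(21,-13)=5984 g(21,-11)=20328 g(21,-9)=54054 g(21,-7)=114950 g(21,-5)=197505 g(21,-3)=273581 g(21,-1)=298452 g(21,1)=236436 g(21,3)=90440
t=22: g(22,-22)=1 g(22,-20)=22 g(22,-18)=231 g(22,-16)=1540 g(22,-14)=7314 g(22,-12)=26312 g(22,-10)=74382 g(22,-8)=169004 g(22,-6)=312455 g(22,-4)=471086 g(22,-2)=572033 g(22,0)=534888 g(22,2)=326876
t=23: g(23,-23)=1 g(23,-21)=23 g(23,-19)=253 g(23,-17)=1771 g(23,-15)=8854 g(23,-13)=33626 g(23,-11)=100694 g(23,-9)=243386 g(23,-7)=481459 g(23,-5)=783541 g(23,-3)=1043119 g(23,-1)=1106921 g(23,1)=861764 g(23,3)=326876
t=24: g(24,-24)=1 g(24,-22)=24 g(24,-20)=276 g(24,-18)=2024 g(24,-16)=10625 g(24,-14)=42480 g(24,-12)=134320 g(24,-10)=344080 g(24,-8)=724845 g(24,-6)=1265000 g(24,-4)=1826660 g(24,-2)=2150040 g(24,0)=1968685 g(24,2)=1188640
t=25: g(25,-25)=1 g(25,-23)=25 g(25,-21)=300 g(25,-19)=2300 g(25,-17)=12649 g(25,-15)=53105 g(25,-13)=176800 g(25,-11)=478400 g(25,-9)=1068925 g(25,-7)=1989845 g(25,-5)=3091660 g(25,-3)=3976700 g(25,-1)=4118725 g(25,1)=3157325 g(25,3)=1188640
t=26: g(26,-26)=1 g(26,-24)=26 g(26,-22)=325 g(26,-20)=2600 g(26,-18)=14949 g(26,-16)=65754 g(26,-14)=229905 g(26,-12)=655200 g(26,-10)=1547325 g(26,-8)=3058770 g(26,-6)=5081505 g(26,-4)=7068360 g(26,-2)=8095425 g(26,0)=7276050 g(26,2)=4345965
Paths never hitting 4: Σ_s g(26,s) = 37442160
Paths hitting 4: 2^26 - 37442160 = 29666704
P = 29666704/67108864 = 1854169/4194304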